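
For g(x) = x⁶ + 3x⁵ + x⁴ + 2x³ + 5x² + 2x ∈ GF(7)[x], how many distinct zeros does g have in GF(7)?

3

Evaluate at each of the 7 elements of GF(7):
g(0) = 0 → root; g(1) = 0 → root; g(2) = 6; g(3) = 6; g(4) = 3; g(5) = 5; g(6) = 0 → root.
Roots: {0, 1, 6}.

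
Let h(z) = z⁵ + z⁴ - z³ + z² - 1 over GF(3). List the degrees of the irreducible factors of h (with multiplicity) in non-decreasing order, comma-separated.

Roots in GF(3): h(0) = 2; h(1) = 1; h(2) = 1.
Complete factorization: h(z) = (z⁵ + z⁴ - z³ + z² - 1).
Factor degrees with multiplicity: 5 = 5.

5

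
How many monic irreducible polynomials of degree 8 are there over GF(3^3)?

35303625630

x^(27^8) − x is the product of all monic irreducibles of degree dividing 8; Möbius inversion gives N = (1/8) Σ μ(8/d)·27^d.
Divisors of 8: 1, 2, 4, 8; μ(8/d) for each: 0, 0, -1, 1.
Σ = − 27^4 + 27^8 = 282429005040.
N = 282429005040/8 = 35303625630.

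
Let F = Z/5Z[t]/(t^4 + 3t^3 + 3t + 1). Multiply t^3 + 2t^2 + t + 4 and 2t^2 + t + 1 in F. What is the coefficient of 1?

0

Multiply in Z/5Z[t]: (t^3 + 2t^2 + t + 4)·(2t^2 + t + 1) = 2t^5 + t^2 + 4.
Reduce using t^4 ≡ 2t^3 + 2t + 4 (mod t^4 + 3t^3 + 3t + 1).
Reduced: 3t^3 + t.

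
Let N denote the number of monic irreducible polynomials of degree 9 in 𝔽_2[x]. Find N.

The number of monic irreducibles of degree 9 over GF(2) is (1/9)·Σ_{d∣9} μ(9/d) 2^d.
Divisors of 9: 1, 3, 9; μ(9/d) for each: 0, -1, 1.
Σ = − 2^3 + 2^9 = 504.
N = 504/9 = 56.

56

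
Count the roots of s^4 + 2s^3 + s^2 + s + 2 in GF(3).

Write g(s) = s^4 + 2s^3 + s^2 + s + 2.
Evaluate at each of the 3 elements of GF(3):
g(0) = 2; g(1) = 1; g(2) = 1.
No element is a root.

0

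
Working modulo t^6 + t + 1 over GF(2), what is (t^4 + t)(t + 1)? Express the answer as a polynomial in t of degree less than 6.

Multiply in GF(2)[t]: (t^4 + t)·(t + 1) = t^5 + t^4 + t^2 + t.
Reduced: t^5 + t^4 + t^2 + t.

t^5 + t^4 + t^2 + t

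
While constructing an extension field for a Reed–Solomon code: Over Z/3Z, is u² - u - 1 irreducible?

Yes

Write h(u) = u² - u - 1.
Check for roots in Z/3Z: h(0) = 2; h(1) = 2; h(2) = 1.
No roots. A degree-2 polynomial over a field with no linear factor is irreducible.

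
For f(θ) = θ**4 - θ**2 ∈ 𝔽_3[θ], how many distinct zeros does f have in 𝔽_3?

Evaluate at each of the 3 elements of 𝔽_3:
f(0) = 0 → root; f(1) = 0 → root; f(2) = 0 → root.
Roots: {0, 1, 2}.

3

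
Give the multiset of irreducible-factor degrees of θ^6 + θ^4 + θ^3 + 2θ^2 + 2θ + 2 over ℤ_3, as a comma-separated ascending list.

Write h(θ) = θ^6 + θ^4 + θ^3 + 2θ^2 + 2θ + 2.
Roots in ℤ_3: h(0) = 2; h(1) = 0 → root; h(2) = 0 → root.
Linear factors from roots: (θ + 2), (θ + 1).
Complete factorization: h(θ) = (θ + 2)·(θ + 1)^2·(θ^3 + 2θ^2 + 1).
Factor degrees with multiplicity: 1 + 1 + 1 + 3 = 6.

1, 1, 1, 3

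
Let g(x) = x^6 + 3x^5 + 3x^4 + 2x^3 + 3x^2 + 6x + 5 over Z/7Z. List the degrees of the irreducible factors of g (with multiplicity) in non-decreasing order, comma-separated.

Linear factors from roots: (x + 3).
Complete factorization: g(x) = (x + 3)^2·(x^4 + 4x^3 + 5x^2 + 6x + 6).
Factor degrees with multiplicity: 1 + 1 + 4 = 6.

1, 1, 4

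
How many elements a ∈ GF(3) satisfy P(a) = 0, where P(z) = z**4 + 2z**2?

Evaluate at each of the 3 elements of GF(3):
P(0) = 0 → root; P(1) = 0 → root; P(2) = 0 → root.
Roots: {0, 1, 2}.

3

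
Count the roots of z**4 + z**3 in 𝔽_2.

Write P(z) = z**4 + z**3.
Evaluate at each of the 2 elements of 𝔽_2:
P(0) = 0 → root; P(1) = 0 → root.
Roots: {0, 1}.

2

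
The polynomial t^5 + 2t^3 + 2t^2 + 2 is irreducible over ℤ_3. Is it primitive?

Write f(t) = t^5 + 2t^3 + 2t^2 + 2.
|GF(3^5)^×| = 3^5 − 1 = 242. Prime factorization: 242 = 2·11^2.
f is primitive ⇔ t has order 242 in GF(3)[t]/(f), i.e. t^(242/q) ≠ 1 for each prime q | 242.
t^(121) mod f = 1
t^(22) mod f = t^2 + t + 2.
Since t^(121) = 1, the order of t divides 121 < 242; not primitive.

No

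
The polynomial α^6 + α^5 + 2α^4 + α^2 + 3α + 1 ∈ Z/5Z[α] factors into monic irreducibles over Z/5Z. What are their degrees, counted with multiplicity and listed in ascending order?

Write f(α) = α^6 + α^5 + 2α^4 + α^2 + 3α + 1.
Roots in Z/5Z: f(0) = 1; f(1) = 4; f(2) = 4; f(3) = 3; f(4) = 1.
Complete factorization: f(α) = (α^6 + α^5 + 2α^4 + α^2 + 3α + 1).
Factor degrees with multiplicity: 6 = 6.

6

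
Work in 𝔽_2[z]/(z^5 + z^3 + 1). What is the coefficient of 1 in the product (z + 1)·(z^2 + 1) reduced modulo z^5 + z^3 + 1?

Multiply in 𝔽_2[z]: (z + 1)·(z^2 + 1) = z^3 + z^2 + z + 1.
Reduced: z^3 + z^2 + z + 1.

1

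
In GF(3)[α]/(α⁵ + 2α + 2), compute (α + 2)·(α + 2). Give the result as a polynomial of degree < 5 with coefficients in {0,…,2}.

α^2 + α + 1

Multiply in GF(3)[α]: (α + 2)·(α + 2) = α² + α + 1.
Reduced: α² + α + 1.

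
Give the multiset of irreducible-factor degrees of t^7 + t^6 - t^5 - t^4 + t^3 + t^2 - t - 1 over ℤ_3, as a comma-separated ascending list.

Write h(t) = t^7 + t^6 - t^5 - t^4 + t^3 + t^2 - t - 1.
Roots in ℤ_3: h(0) = 2; h(1) = 0 → root; h(2) = 0 → root.
Linear factors from roots: (t - 1), (t + 1).
Complete factorization: h(t) = (t - 1)·(t + 1)^2·(t^2 + t - 1)·(t^2 - t - 1).
Factor degrees with multiplicity: 1 + 1 + 1 + 2 + 2 = 7.

1, 1, 1, 2, 2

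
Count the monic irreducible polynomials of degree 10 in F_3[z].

By the necklace-counting formula, N_3(10) = (1/10) Σ_{d|10} μ(10/d)·3^d.
Divisors of 10: 1, 2, 5, 10; μ(10/d) for each: 1, -1, -1, 1.
Σ = 3^1 − 3^2 − 3^5 + 3^10 = 58800.
N = 58800/10 = 5880.

5880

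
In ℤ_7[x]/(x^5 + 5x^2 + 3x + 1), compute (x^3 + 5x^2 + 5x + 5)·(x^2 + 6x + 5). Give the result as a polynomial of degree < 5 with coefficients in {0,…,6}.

Multiply in ℤ_7[x]: (x^3 + 5x^2 + 5x + 5)·(x^2 + 6x + 5) = x^5 + 4x^4 + 5x^3 + 4x^2 + 6x + 4.
Reduce using x^5 ≡ 2x^2 + 4x + 6 (mod x^5 + 5x^2 + 3x + 1).
Reduced: 4x^4 + 5x^3 + 6x^2 + 3x + 3.

4x^4 + 5x^3 + 6x^2 + 3x + 3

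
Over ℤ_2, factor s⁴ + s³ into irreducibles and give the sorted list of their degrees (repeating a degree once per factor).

1, 1, 1, 1

Write g(s) = s⁴ + s³.
Roots in ℤ_2: g(0) = 0 → root; g(1) = 0 → root.
Linear factors from roots: (s), (s + 1).
Complete factorization: g(s) = (s + 1)·(s)^3.
Factor degrees with multiplicity: 1 + 1 + 1 + 1 = 4.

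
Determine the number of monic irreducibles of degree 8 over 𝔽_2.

30

Gauss's count: N_{2}(8) = (1/8) Σ_{d|8} μ(8/d)·2^d.
Divisors of 8: 1, 2, 4, 8; μ(8/d) for each: 0, 0, -1, 1.
Σ = − 2^4 + 2^8 = 240.
N = 240/8 = 30.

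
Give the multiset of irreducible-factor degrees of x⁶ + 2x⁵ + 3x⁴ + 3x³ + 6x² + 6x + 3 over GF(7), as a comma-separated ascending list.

6

Write g(x) = x⁶ + 2x⁵ + 3x⁴ + 3x³ + 6x² + 6x + 3.
Complete factorization: g(x) = (x⁶ + 2x⁵ + 3x⁴ + 3x³ + 6x² + 6x + 3).
Factor degrees with multiplicity: 6 = 6.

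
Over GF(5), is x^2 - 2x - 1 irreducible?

Yes

Write g(x) = x^2 - 2x - 1.
Check for roots in GF(5): g(0) = 4; g(1) = 3; g(2) = 4; g(3) = 2; g(4) = 2.
No roots. A degree-2 polynomial over a field with no linear factor is irreducible.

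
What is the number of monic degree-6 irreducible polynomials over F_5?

Gauss's count: N_{5}(6) = (1/6) Σ_{d|6} μ(6/d)·5^d.
Divisors of 6: 1, 2, 3, 6; μ(6/d) for each: 1, -1, -1, 1.
Σ = 5^1 − 5^2 − 5^3 + 5^6 = 15480.
N = 15480/6 = 2580.

2580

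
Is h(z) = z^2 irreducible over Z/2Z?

No

Check for roots in Z/2Z: h(0) = 0 → root; h(1) = 1.
h(0) = 0, so (z) divides h(z); h is reducible.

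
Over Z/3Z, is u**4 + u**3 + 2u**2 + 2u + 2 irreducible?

Yes

Write f(u) = u**4 + u**3 + 2u**2 + 2u + 2.
Check for roots in Z/3Z: f(0) = 2; f(1) = 2; f(2) = 2.
No roots, so no linear factors.
Monic irreducibles of degree 2 over GF(3): u**2 + 1, u**2 + u + 2, u**2 + 2u + 2.
None of them divide f (all give nonzero remainder).
No irreducible factor of degree ≤ 2 exists, so f is irreducible over GF(3).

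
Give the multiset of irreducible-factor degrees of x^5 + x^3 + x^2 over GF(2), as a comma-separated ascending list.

Write f(x) = x^5 + x^3 + x^2.
Roots in GF(2): f(0) = 0 → root; f(1) = 1.
Linear factors from roots: (x).
Complete factorization: f(x) = (x)^2·(x^3 + x + 1).
Factor degrees with multiplicity: 1 + 1 + 3 = 5.

1, 1, 3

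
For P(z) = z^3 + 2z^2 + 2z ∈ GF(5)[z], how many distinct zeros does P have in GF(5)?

Evaluate at each of the 5 elements of GF(5):
P(0) = 0 → root; P(1) = 0 → root; P(2) = 0 → root; P(3) = 1; P(4) = 4.
Roots: {0, 1, 2}.

3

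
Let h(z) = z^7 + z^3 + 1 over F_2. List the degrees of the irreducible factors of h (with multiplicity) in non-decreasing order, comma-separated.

7

Roots in F_2: h(0) = 1; h(1) = 1.
Complete factorization: h(z) = (z^7 + z^3 + 1).
Factor degrees with multiplicity: 7 = 7.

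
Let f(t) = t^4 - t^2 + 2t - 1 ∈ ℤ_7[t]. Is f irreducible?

Check for roots in ℤ_7: f(0) = 6; f(1) = 1; f(2) = 1; f(3) = 0 → root; f(4) = 2; f(5) = 0 → root; f(6) = 4.
f(3) = 0, so (t − 3) divides f(t); f is reducible.

No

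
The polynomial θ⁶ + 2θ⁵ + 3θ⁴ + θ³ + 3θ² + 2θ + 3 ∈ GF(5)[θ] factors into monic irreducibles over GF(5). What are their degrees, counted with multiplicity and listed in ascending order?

Write g(θ) = θ⁶ + 2θ⁵ + 3θ⁴ + θ³ + 3θ² + 2θ + 3.
Roots in GF(5): g(0) = 3; g(1) = 0 → root; g(2) = 3; g(3) = 1; g(4) = 0 → root.
Linear factors from roots: (θ + 4), (θ + 1).
Complete factorization: g(θ) = (θ + 1)·(θ + 4)·(θ² + θ + 1)·(θ² + θ + 2).
Factor degrees with multiplicity: 1 + 1 + 2 + 2 = 6.

1, 1, 2, 2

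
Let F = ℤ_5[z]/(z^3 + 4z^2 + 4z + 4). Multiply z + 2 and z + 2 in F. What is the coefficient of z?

4

Multiply in ℤ_5[z]: (z + 2)·(z + 2) = z^2 + 4z + 4.
Reduced: z^2 + 4z + 4.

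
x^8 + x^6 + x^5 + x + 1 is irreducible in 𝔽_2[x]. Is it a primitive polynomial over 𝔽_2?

Write f(x) = x^8 + x^6 + x^5 + x + 1.
|GF(2^8)^×| = 2^8 − 1 = 255. Prime factorization: 255 = 3·5·17.
f is primitive ⇔ x has order 255 in GF(2)[x]/(f), i.e. x^(255/q) ≠ 1 for each prime q | 255.
x^(85) mod f = x^7 + x^6 + x^5 + x^4.
x^(51) mod f = x^4 + x.
x^(15) mod f = x^7 + x^6 + x^3.
None equal 1, so x has full order 255; f is primitive.

Yes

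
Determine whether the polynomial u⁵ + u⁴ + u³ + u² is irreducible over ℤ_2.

Write f(u) = u⁵ + u⁴ + u³ + u².
Check for roots in ℤ_2: f(0) = 0 → root; f(1) = 0 → root.
f(0) = 0, so (u) divides f(u); f is reducible.

No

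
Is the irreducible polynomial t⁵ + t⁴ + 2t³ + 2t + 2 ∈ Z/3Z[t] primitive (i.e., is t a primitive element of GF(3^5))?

Write f(t) = t⁵ + t⁴ + 2t³ + 2t + 2.
|GF(3^5)^×| = 3^5 − 1 = 242. Prime factorization: 242 = 2·11^2.
f is primitive ⇔ t has order 242 in GF(3)[t]/(f), i.e. t^(242/q) ≠ 1 for each prime q | 242.
t^(121) mod f = 1
t^(22) mod f = t⁴ + 2t.
Since t^(121) = 1, the order of t divides 121 < 242; not primitive.

No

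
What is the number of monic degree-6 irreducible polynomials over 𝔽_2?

9

Gauss's count: N_{2}(6) = (1/6) Σ_{d|6} μ(6/d)·2^d.
Divisors of 6: 1, 2, 3, 6; μ(6/d) for each: 1, -1, -1, 1.
Σ = 2^1 − 2^2 − 2^3 + 2^6 = 54.
N = 54/6 = 9.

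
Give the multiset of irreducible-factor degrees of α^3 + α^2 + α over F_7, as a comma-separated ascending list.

1, 1, 1

Write g(α) = α^3 + α^2 + α.
Linear factors from roots: (α), (α - 2), (α + 3).
Complete factorization: g(α) = (α)·(α + 3)·(α - 2).
Factor degrees with multiplicity: 1 + 1 + 1 = 3.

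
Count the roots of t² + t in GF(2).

Write P(t) = t² + t.
Evaluate at each of the 2 elements of GF(2):
P(0) = 0 → root; P(1) = 0 → root.
Roots: {0, 1}.

2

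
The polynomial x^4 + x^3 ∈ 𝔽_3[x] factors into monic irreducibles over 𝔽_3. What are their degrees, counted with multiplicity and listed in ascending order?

Write f(x) = x^4 + x^3.
Roots in 𝔽_3: f(0) = 0 → root; f(1) = 2; f(2) = 0 → root.
Linear factors from roots: (x), (x + 1).
Complete factorization: f(x) = (x + 1)·(x)^3.
Factor degrees with multiplicity: 1 + 1 + 1 + 1 = 4.

1, 1, 1, 1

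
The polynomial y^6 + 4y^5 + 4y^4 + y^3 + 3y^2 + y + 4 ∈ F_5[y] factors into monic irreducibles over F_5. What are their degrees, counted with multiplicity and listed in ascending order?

6

Write h(y) = y^6 + 4y^5 + 4y^4 + y^3 + 3y^2 + y + 4.
Roots in F_5: h(0) = 4; h(1) = 3; h(2) = 2; h(3) = 1; h(4) = 1.
Complete factorization: h(y) = (y^6 + 4y^5 + 4y^4 + y^3 + 3y^2 + y + 4).
Factor degrees with multiplicity: 6 = 6.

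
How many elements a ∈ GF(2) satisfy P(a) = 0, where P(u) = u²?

Evaluate at each of the 2 elements of GF(2):
P(0) = 0 → root; P(1) = 1.
Roots: {0}.

1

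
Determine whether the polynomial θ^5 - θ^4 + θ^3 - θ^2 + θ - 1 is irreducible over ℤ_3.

No

Write g(θ) = θ^5 - θ^4 + θ^3 - θ^2 + θ - 1.
Check for roots in ℤ_3: g(0) = 2; g(1) = 0 → root; g(2) = 0 → root.
g(1) = 0, so (θ − 1) divides g(θ); g is reducible.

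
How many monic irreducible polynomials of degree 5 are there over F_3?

The number of monic irreducibles of degree 5 over GF(3) is (1/5)·Σ_{d∣5} μ(5/d) 3^d.
Divisors of 5: 1, 5; μ(5/d) for each: -1, 1.
Σ = − 3^1 + 3^5 = 240.
N = 240/5 = 48.

48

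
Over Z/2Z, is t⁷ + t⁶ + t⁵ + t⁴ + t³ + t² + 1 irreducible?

Write f(t) = t⁷ + t⁶ + t⁵ + t⁴ + t³ + t² + 1.
Check for roots in Z/2Z: f(0) = 1; f(1) = 1.
No roots, so no linear factors.
Monic irreducibles of degree 2 over GF(2): t² + t + 1.
None of them divide f (all give nonzero remainder).
Monic irreducibles of degree 3 over GF(2): t³ + t + 1, t³ + t² + 1.
None of them divide f (all give nonzero remainder).
No irreducible factor of degree ≤ 3 exists, so f is irreducible over GF(2).

Yes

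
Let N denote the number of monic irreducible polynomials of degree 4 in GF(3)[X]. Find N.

18

x^(3^4) − x is the product of all monic irreducibles of degree dividing 4; Möbius inversion gives N = (1/4) Σ μ(4/d)·3^d.
Divisors of 4: 1, 2, 4; μ(4/d) for each: 0, -1, 1.
Σ = − 3^2 + 3^4 = 72.
N = 72/4 = 18.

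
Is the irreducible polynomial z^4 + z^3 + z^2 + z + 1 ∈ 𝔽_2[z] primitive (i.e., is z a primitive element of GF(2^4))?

No

Write f(z) = z^4 + z^3 + z^2 + z + 1.
|GF(2^4)^×| = 2^4 − 1 = 15. Prime factorization: 15 = 3·5.
f is primitive ⇔ z has order 15 in GF(2)[z]/(f), i.e. z^(15/q) ≠ 1 for each prime q | 15.
z^(5) mod f = 1
z^(3) mod f = z^3.
Since z^(5) = 1, the order of z divides 5 < 15; not primitive.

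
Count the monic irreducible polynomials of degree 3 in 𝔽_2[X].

Gauss's count: N_{2}(3) = (1/3) Σ_{d|3} μ(3/d)·2^d.
Divisors of 3: 1, 3; μ(3/d) for each: -1, 1.
Σ = − 2^1 + 2^3 = 6.
N = 6/3 = 2.

2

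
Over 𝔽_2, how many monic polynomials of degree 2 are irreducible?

By the necklace-counting formula, N_2(2) = (1/2) Σ_{d|2} μ(2/d)·2^d.
Divisors of 2: 1, 2; μ(2/d) for each: -1, 1.
Σ = − 2^1 + 2^2 = 2.
N = 2/2 = 1.

1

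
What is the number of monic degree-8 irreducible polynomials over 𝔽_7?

x^(7^8) − x is the product of all monic irreducibles of degree dividing 8; Möbius inversion gives N = (1/8) Σ μ(8/d)·7^d.
Divisors of 8: 1, 2, 4, 8; μ(8/d) for each: 0, 0, -1, 1.
Σ = − 7^4 + 7^8 = 5762400.
N = 5762400/8 = 720300.

720300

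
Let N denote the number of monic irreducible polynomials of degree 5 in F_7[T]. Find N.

3360

By the necklace-counting formula, N_7(5) = (1/5) Σ_{d|5} μ(5/d)·7^d.
Divisors of 5: 1, 5; μ(5/d) for each: -1, 1.
Σ = − 7^1 + 7^5 = 16800.
N = 16800/5 = 3360.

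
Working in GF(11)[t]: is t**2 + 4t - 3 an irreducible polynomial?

Write m(t) = t**2 + 4t - 3.
Check each element of GF(11) for a root: m(0)=8, m(1)=2, m(2)=9, m(3)=7, m(4)=7, m(5)=9, m(6)=2, m(7)=8, m(8)=5, m(9)=4, m(10)=5.
No roots. A degree-2 polynomial over a field with no linear factor is irreducible.

Yes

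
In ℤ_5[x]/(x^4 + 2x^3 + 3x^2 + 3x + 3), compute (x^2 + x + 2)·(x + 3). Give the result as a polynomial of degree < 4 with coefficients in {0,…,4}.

Multiply in ℤ_5[x]: (x^2 + x + 2)·(x + 3) = x^3 + 4x^2 + 1.
Reduced: x^3 + 4x^2 + 1.

x^3 + 4x^2 + 1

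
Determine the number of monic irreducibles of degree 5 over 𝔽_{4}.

The number of monic irreducibles of degree 5 over GF(4) is (1/5)·Σ_{d∣5} μ(5/d) 4^d.
Divisors of 5: 1, 5; μ(5/d) for each: -1, 1.
Σ = − 4^1 + 4^5 = 1020.
N = 1020/5 = 204.

204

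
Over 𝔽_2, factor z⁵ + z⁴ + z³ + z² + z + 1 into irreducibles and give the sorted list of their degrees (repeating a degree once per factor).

1, 2, 2

Write h(z) = z⁵ + z⁴ + z³ + z² + z + 1.
Roots in 𝔽_2: h(0) = 1; h(1) = 0 → root.
Linear factors from roots: (z + 1).
Complete factorization: h(z) = (z + 1)·(z² + z + 1)^2.
Factor degrees with multiplicity: 1 + 2 + 2 = 5.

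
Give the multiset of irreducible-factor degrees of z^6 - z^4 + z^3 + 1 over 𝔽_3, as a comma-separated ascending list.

1, 2, 3

Write g(z) = z^6 - z^4 + z^3 + 1.
Roots in 𝔽_3: g(0) = 1; g(1) = 2; g(2) = 0 → root.
Linear factors from roots: (z + 1).
Complete factorization: g(z) = (z + 1)·(z^2 + z - 1)·(z^3 + z^2 - 1).
Factor degrees with multiplicity: 1 + 2 + 3 = 6.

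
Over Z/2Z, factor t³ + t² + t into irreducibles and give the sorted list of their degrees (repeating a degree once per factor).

1, 2

Write g(t) = t³ + t² + t.
Roots in Z/2Z: g(0) = 0 → root; g(1) = 1.
Linear factors from roots: (t).
Complete factorization: g(t) = (t)·(t² + t + 1).
Factor degrees with multiplicity: 1 + 2 = 3.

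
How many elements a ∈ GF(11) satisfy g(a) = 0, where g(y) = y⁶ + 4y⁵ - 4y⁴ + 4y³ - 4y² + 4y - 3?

3

Evaluate at each of the 11 elements of GF(11):
g(0) = 8; g(1) = 2; g(2) = 6; g(3) = 6; g(4) = 3; g(5) = 5; g(6) = 2; g(7) = 1; g(8) = 0 → root; g(9) = 0 → root; g(10) = 0 → root.
Roots: {8, 9, 10}.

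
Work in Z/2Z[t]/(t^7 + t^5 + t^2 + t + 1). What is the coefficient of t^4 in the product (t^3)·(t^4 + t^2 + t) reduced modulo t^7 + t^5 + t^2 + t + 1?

Multiply in Z/2Z[t]: (t^3)·(t^4 + t^2 + t) = t^7 + t^5 + t^4.
Reduce using t^7 ≡ t^5 + t^2 + t + 1 (mod t^7 + t^5 + t^2 + t + 1).
Reduced: t^4 + t^2 + t + 1.

1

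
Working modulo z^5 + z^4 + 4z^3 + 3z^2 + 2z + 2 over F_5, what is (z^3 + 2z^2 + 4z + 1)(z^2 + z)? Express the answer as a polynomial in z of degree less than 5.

2z^4 + 2z^3 + 2z^2 + 4z + 3

Multiply in F_5[z]: (z^3 + 2z^2 + 4z + 1)·(z^2 + z) = z^5 + 3z^4 + z^3 + z.
Reduce using z^5 ≡ 4z^4 + z^3 + 2z^2 + 3z + 3 (mod z^5 + z^4 + 4z^3 + 3z^2 + 2z + 2).
Reduced: 2z^4 + 2z^3 + 2z^2 + 4z + 3.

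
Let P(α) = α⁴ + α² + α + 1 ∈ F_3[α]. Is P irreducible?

Check for roots in F_3: P(0) = 1; P(1) = 1; P(2) = 2.
No roots, so no linear factors.
Monic irreducibles of degree 2 over GF(3): α² + 1, α² + α + 2, α² + 2α + 2.
None of them divide P (all give nonzero remainder).
No irreducible factor of degree ≤ 2 exists, so P is irreducible over GF(3).

Yes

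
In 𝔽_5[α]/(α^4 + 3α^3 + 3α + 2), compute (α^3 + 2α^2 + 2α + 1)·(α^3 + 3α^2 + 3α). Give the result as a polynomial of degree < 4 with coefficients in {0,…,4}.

α^2 + 4α

Multiply in 𝔽_5[α]: (α^3 + 2α^2 + 2α + 1)·(α^3 + 3α^2 + 3α) = α^6 + α^4 + 3α^3 + 4α^2 + 3α.
Reduce using α^4 ≡ 2α^3 + 2α + 3 (mod α^4 + 3α^3 + 3α + 2).
Reduced: α^2 + 4α.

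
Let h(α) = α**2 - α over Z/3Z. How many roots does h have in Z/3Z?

2

Evaluate at each of the 3 elements of Z/3Z:
h(0) = 0 → root; h(1) = 0 → root; h(2) = 2.
Roots: {0, 1}.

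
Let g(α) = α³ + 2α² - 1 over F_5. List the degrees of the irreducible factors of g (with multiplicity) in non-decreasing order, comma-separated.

Roots in F_5: g(0) = 4; g(1) = 2; g(2) = 0 → root; g(3) = 4; g(4) = 0 → root.
Linear factors from roots: (α - 2), (α + 1).
Complete factorization: g(α) = (α + 1)·(α - 2)^2.
Factor degrees with multiplicity: 1 + 1 + 1 = 3.

1, 1, 1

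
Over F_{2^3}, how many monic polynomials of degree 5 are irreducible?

6552

Gauss's count: N_{8}(5) = (1/5) Σ_{d|5} μ(5/d)·8^d.
Divisors of 5: 1, 5; μ(5/d) for each: -1, 1.
Σ = − 8^1 + 8^5 = 32760.
N = 32760/5 = 6552.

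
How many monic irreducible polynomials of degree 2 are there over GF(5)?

Gauss's count: N_{5}(2) = (1/2) Σ_{d|2} μ(2/d)·5^d.
Divisors of 2: 1, 2; μ(2/d) for each: -1, 1.
Σ = − 5^1 + 5^2 = 20.
N = 20/2 = 10.

10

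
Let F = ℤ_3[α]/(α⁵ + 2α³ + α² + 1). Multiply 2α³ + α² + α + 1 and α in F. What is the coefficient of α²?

Multiply in ℤ_3[α]: (2α³ + α² + α + 1)·(α) = 2α⁴ + α³ + α² + α.
Reduced: 2α⁴ + α³ + α² + α.

1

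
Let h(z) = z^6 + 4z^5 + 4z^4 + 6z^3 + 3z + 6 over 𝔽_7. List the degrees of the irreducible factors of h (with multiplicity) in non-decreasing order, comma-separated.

1, 1, 2, 2

Linear factors from roots: (z + 3).
Complete factorization: h(z) = (z + 3)^2·(z^2 + 2)·(z^2 + 5z + 5).
Factor degrees with multiplicity: 1 + 1 + 2 + 2 = 6.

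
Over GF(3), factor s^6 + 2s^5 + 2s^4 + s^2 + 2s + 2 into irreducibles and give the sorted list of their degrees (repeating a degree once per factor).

Write f(s) = s^6 + 2s^5 + 2s^4 + s^2 + 2s + 2.
Roots in GF(3): f(0) = 2; f(1) = 1; f(2) = 2.
Complete factorization: f(s) = (s^2 + s + 2)·(s^2 + 2s + 2)^2.
Factor degrees with multiplicity: 2 + 2 + 2 = 6.

2, 2, 2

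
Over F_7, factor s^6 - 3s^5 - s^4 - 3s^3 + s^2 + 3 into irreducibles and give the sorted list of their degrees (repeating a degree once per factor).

Write f(s) = s^6 - 3s^5 - s^4 - 3s^3 + s^2 + 3.
Linear factors from roots: (s + 3), (s + 2).
Complete factorization: f(s) = (s + 2)·(s + 3)·(s^2 + 1)·(s^2 - s - 3).
Factor degrees with multiplicity: 1 + 1 + 2 + 2 = 6.

1, 1, 2, 2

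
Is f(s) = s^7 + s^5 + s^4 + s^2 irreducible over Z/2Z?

Check for roots in Z/2Z: f(0) = 0 → root; f(1) = 0 → root.
f(0) = 0, so (s) divides f(s); f is reducible.

No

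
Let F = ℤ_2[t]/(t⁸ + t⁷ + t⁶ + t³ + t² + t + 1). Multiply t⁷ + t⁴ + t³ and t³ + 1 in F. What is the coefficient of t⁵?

1

Multiply in ℤ_2[t]: (t⁷ + t⁴ + t³)·(t³ + 1) = t¹⁰ + t⁶ + t⁴ + t³.
Reduce using t⁸ ≡ t⁷ + t⁶ + t³ + t² + t + 1 (mod t⁸ + t⁷ + t⁶ + t³ + t² + t + 1).
Reduced: t⁷ + t⁶ + t⁵ + t⁴ + t³ + t.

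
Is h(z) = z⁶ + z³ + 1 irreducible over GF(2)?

Check for roots in GF(2): h(0) = 1; h(1) = 1.
No roots, so no linear factors.
Monic irreducibles of degree 2 over GF(2): z² + z + 1.
None of them divide h (all give nonzero remainder).
Monic irreducibles of degree 3 over GF(2): z³ + z + 1, z³ + z² + 1.
None of them divide h (all give nonzero remainder).
No irreducible factor of degree ≤ 3 exists, so h is irreducible over GF(2).

Yes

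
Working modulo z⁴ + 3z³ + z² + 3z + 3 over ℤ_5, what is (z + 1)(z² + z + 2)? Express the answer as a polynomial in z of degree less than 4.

z^3 + 2z^2 + 3z + 2

Multiply in ℤ_5[z]: (z + 1)·(z² + z + 2) = z³ + 2z² + 3z + 2.
Reduced: z³ + 2z² + 3z + 2.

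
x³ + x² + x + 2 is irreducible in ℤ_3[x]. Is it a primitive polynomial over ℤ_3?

Write f(x) = x³ + x² + x + 2.
|GF(3^3)^×| = 3^3 − 1 = 26. Prime factorization: 26 = 2·13.
f is primitive ⇔ x has order 26 in GF(3)[x]/(f), i.e. x^(26/q) ≠ 1 for each prime q | 26.
x^(13) mod f = 1
x^(2) mod f = x².
Since x^(13) = 1, the order of x divides 13 < 26; not primitive.

No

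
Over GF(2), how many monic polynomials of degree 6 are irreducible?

9

x^(2^6) − x is the product of all monic irreducibles of degree dividing 6; Möbius inversion gives N = (1/6) Σ μ(6/d)·2^d.
Divisors of 6: 1, 2, 3, 6; μ(6/d) for each: 1, -1, -1, 1.
Σ = 2^1 − 2^2 − 2^3 + 2^6 = 54.
N = 54/6 = 9.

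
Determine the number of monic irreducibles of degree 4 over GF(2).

Gauss's count: N_{2}(4) = (1/4) Σ_{d|4} μ(4/d)·2^d.
Divisors of 4: 1, 2, 4; μ(4/d) for each: 0, -1, 1.
Σ = − 2^2 + 2^4 = 12.
N = 12/4 = 3.

3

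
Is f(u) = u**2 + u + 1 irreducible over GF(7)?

No

Check for roots in GF(7): f(0) = 1; f(1) = 3; f(2) = 0 → root; f(3) = 6; f(4) = 0 → root; f(5) = 3; f(6) = 1.
f(2) = 0, so (u − 2) divides f(u); f is reducible.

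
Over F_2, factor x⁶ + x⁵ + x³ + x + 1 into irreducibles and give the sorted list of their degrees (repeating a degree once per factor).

Write h(x) = x⁶ + x⁵ + x³ + x + 1.
Roots in F_2: h(0) = 1; h(1) = 1.
Complete factorization: h(x) = (x² + x + 1)^3.
Factor degrees with multiplicity: 2 + 2 + 2 = 6.

2, 2, 2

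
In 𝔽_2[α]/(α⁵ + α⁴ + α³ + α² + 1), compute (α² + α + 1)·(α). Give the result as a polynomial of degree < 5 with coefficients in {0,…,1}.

α^3 + α^2 + α

Multiply in 𝔽_2[α]: (α² + α + 1)·(α) = α³ + α² + α.
Reduced: α³ + α² + α.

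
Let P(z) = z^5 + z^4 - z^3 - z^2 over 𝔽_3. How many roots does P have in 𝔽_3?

Evaluate at each of the 3 elements of 𝔽_3:
P(0) = 0 → root; P(1) = 0 → root; P(2) = 0 → root.
Roots: {0, 1, 2}.

3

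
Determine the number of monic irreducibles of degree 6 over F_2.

Gauss's count: N_{2}(6) = (1/6) Σ_{d|6} μ(6/d)·2^d.
Divisors of 6: 1, 2, 3, 6; μ(6/d) for each: 1, -1, -1, 1.
Σ = 2^1 − 2^2 − 2^3 + 2^6 = 54.
N = 54/6 = 9.

9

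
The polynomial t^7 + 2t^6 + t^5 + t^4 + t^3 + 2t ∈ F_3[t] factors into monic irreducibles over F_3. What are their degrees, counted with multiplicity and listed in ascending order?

1, 2, 4

Write f(t) = t^7 + 2t^6 + t^5 + t^4 + t^3 + 2t.
Roots in F_3: f(0) = 0 → root; f(1) = 2; f(2) = 1.
Linear factors from roots: (t).
Complete factorization: f(t) = (t)·(t^2 + t + 2)·(t^4 + t^3 + t^2 + t + 1).
Factor degrees with multiplicity: 1 + 2 + 4 = 7.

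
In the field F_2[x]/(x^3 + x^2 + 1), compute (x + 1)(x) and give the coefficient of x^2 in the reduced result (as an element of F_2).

Multiply in F_2[x]: (x + 1)·(x) = x^2 + x.
Reduced: x^2 + x.

1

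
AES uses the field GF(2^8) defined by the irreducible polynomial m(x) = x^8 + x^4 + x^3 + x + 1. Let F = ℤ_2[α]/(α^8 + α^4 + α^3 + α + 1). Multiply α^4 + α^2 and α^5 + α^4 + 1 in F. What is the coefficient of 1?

1

Multiply in ℤ_2[α]: (α^4 + α^2)·(α^5 + α^4 + 1) = α^9 + α^8 + α^7 + α^6 + α^4 + α^2.
Reduce using α^8 ≡ α^4 + α^3 + α + 1 (mod α^8 + α^4 + α^3 + α + 1).
Reduced: α^7 + α^6 + α^5 + α^4 + α^3 + 1.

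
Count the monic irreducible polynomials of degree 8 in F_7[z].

The number of monic irreducibles of degree 8 over GF(7) is (1/8)·Σ_{d∣8} μ(8/d) 7^d.
Divisors of 8: 1, 2, 4, 8; μ(8/d) for each: 0, 0, -1, 1.
Σ = − 7^4 + 7^8 = 5762400.
N = 5762400/8 = 720300.

720300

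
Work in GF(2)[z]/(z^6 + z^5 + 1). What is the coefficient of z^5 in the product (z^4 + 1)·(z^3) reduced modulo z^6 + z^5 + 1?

Multiply in GF(2)[z]: (z^4 + 1)·(z^3) = z^7 + z^3.
Reduce using z^6 ≡ z^5 + 1 (mod z^6 + z^5 + 1).
Reduced: z^5 + z^3 + z + 1.

1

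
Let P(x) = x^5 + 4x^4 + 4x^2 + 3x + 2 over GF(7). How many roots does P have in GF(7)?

1

Evaluate at each of the 7 elements of GF(7):
P(0) = 2; P(1) = 0 → root; P(2) = 1; P(3) = 5; P(4) = 5; P(5) = 2; P(6) = 6.
Roots: {1}.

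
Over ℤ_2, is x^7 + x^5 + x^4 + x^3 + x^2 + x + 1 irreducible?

Write m(x) = x^7 + x^5 + x^4 + x^3 + x^2 + x + 1.
Check for roots in ℤ_2: m(0) = 1; m(1) = 1.
No roots, so no linear factors.
Monic irreducibles of degree 2 over GF(2): x^2 + x + 1.
None of them divide m (all give nonzero remainder).
Monic irreducibles of degree 3 over GF(2): x^3 + x + 1, x^3 + x^2 + 1.
None of them divide m (all give nonzero remainder).
No irreducible factor of degree ≤ 3 exists, so m is irreducible over GF(2).

Yes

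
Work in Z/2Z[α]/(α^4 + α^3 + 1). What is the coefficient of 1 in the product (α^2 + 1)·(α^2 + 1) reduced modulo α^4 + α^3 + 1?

0

Multiply in Z/2Z[α]: (α^2 + 1)·(α^2 + 1) = α^4 + 1.
Reduce using α^4 ≡ α^3 + 1 (mod α^4 + α^3 + 1).
Reduced: α^3.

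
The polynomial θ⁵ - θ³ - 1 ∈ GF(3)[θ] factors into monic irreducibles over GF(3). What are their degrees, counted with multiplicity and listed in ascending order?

Write f(θ) = θ⁵ - θ³ - 1.
Roots in GF(3): f(0) = 2; f(1) = 2; f(2) = 2.
Complete factorization: f(θ) = (θ² + θ - 1)·(θ³ - θ² + θ + 1).
Factor degrees with multiplicity: 2 + 3 = 5.

2, 3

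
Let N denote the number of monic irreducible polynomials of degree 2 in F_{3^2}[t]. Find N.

36

By the necklace-counting formula, N_9(2) = (1/2) Σ_{d|2} μ(2/d)·9^d.
Divisors of 2: 1, 2; μ(2/d) for each: -1, 1.
Σ = − 9^1 + 9^2 = 72.
N = 72/2 = 36.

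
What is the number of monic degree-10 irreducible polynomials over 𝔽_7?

Gauss's count: N_{7}(10) = (1/10) Σ_{d|10} μ(10/d)·7^d.
Divisors of 10: 1, 2, 5, 10; μ(10/d) for each: 1, -1, -1, 1.
Σ = 7^1 − 7^2 − 7^5 + 7^10 = 282458400.
N = 282458400/10 = 28245840.

28245840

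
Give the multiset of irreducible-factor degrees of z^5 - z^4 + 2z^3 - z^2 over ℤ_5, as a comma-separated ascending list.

1, 1, 1, 2

Write f(z) = z^5 - z^4 + 2z^3 - z^2.
Roots in ℤ_5: f(0) = 0 → root; f(1) = 1; f(2) = 3; f(3) = 2; f(4) = 0 → root.
Linear factors from roots: (z), (z + 1).
Complete factorization: f(z) = (z + 1)·(z)^2·(z^2 - 2z - 1).
Factor degrees with multiplicity: 1 + 1 + 1 + 2 = 5.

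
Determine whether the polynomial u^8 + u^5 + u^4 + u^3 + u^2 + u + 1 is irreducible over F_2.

Write P(u) = u^8 + u^5 + u^4 + u^3 + u^2 + u + 1.
Check for roots in F_2: P(0) = 1; P(1) = 1.
No roots, so no linear factors.
Monic irreducibles of degree 2 over GF(2): u^2 + u + 1.
None of them divide P (all give nonzero remainder).
Monic irreducibles of degree 3 over GF(2): u^3 + u + 1, u^3 + u^2 + 1.
None of them divide P (all give nonzero remainder).
Monic irreducibles of degree 4 over GF(2): u^4 + u + 1, u^4 + u^3 + 1, u^4 + u^3 + u^2 + u + 1.
None of them divide P (all give nonzero remainder).
No irreducible factor of degree ≤ 4 exists, so P is irreducible over GF(2).

Yes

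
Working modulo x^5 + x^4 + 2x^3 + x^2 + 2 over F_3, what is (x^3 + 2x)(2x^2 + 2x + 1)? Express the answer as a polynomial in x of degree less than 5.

Multiply in F_3[x]: (x^3 + 2x)·(2x^2 + 2x + 1) = 2x^5 + 2x^4 + 2x^3 + x^2 + 2x.
Reduce using x^5 ≡ 2x^4 + x^3 + 2x^2 + 1 (mod x^5 + x^4 + 2x^3 + x^2 + 2).
Reduced: x^3 + 2x^2 + 2x + 2.

x^3 + 2x^2 + 2x + 2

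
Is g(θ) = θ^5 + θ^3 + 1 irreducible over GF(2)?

Yes

Check for roots in GF(2): g(0) = 1; g(1) = 1.
No roots, so no linear factors.
Monic irreducibles of degree 2 over GF(2): θ^2 + θ + 1.
None of them divide g (all give nonzero remainder).
No irreducible factor of degree ≤ 2 exists, so g is irreducible over GF(2).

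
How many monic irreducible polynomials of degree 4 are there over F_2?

3

By the necklace-counting formula, N_2(4) = (1/4) Σ_{d|4} μ(4/d)·2^d.
Divisors of 4: 1, 2, 4; μ(4/d) for each: 0, -1, 1.
Σ = − 2^2 + 2^4 = 12.
N = 12/4 = 3.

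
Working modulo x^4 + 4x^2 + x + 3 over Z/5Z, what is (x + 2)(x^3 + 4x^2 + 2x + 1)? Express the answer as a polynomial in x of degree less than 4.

Multiply in Z/5Z[x]: (x + 2)·(x^3 + 4x^2 + 2x + 1) = x^4 + x^3 + 2.
Reduce using x^4 ≡ x^2 + 4x + 2 (mod x^4 + 4x^2 + x + 3).
Reduced: x^3 + x^2 + 4x + 4.

x^3 + x^2 + 4x + 4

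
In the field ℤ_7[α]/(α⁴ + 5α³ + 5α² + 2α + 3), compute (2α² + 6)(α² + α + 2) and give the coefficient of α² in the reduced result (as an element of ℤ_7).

Multiply in ℤ_7[α]: (2α² + 6)·(α² + α + 2) = 2α⁴ + 2α³ + 3α² + 6α + 5.
Reduce using α⁴ ≡ 2α³ + 2α² + 5α + 4 (mod α⁴ + 5α³ + 5α² + 2α + 3).
Reduced: 6α³ + 2α + 6.

0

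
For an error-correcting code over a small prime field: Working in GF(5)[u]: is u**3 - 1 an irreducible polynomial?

No

Write m(u) = u**3 - 1.
Check for roots in GF(5): m(0) = 4; m(1) = 0 → root; m(2) = 2; m(3) = 1; m(4) = 3.
m(1) = 0, so (u − 1) divides m(u); m is reducible.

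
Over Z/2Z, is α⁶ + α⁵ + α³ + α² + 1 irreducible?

Write f(α) = α⁶ + α⁵ + α³ + α² + 1.
Check for roots in Z/2Z: f(0) = 1; f(1) = 1.
No roots, so no linear factors.
Monic irreducibles of degree 2 over GF(2): α² + α + 1.
None of them divide f (all give nonzero remainder).
Monic irreducibles of degree 3 over GF(2): α³ + α + 1, α³ + α² + 1.
None of them divide f (all give nonzero remainder).
No irreducible factor of degree ≤ 3 exists, so f is irreducible over GF(2).

Yes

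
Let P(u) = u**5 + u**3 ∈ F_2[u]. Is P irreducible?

Check for roots in F_2: P(0) = 0 → root; P(1) = 0 → root.
P(0) = 0, so (u) divides P(u); P is reducible.

No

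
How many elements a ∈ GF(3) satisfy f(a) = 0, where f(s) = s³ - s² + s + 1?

0

Evaluate at each of the 3 elements of GF(3):
f(0) = 1; f(1) = 2; f(2) = 1.
No element is a root.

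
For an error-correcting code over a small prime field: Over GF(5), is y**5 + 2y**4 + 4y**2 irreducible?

Write f(y) = y**5 + 2y**4 + 4y**2.
Check for roots in GF(5): f(0) = 0 → root; f(1) = 2; f(2) = 0 → root; f(3) = 1; f(4) = 0 → root.
f(0) = 0, so (y) divides f(y); f is reducible.

No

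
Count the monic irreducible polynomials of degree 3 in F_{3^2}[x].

240

Gauss's count: N_{9}(3) = (1/3) Σ_{d|3} μ(3/d)·9^d.
Divisors of 3: 1, 3; μ(3/d) for each: -1, 1.
Σ = − 9^1 + 9^3 = 720.
N = 720/3 = 240.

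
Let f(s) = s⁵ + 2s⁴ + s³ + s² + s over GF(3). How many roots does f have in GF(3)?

3

Evaluate at each of the 3 elements of GF(3):
f(0) = 0 → root; f(1) = 0 → root; f(2) = 0 → root.
Roots: {0, 1, 2}.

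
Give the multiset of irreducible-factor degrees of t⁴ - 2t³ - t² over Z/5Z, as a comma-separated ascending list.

1, 1, 2

Write h(t) = t⁴ - 2t³ - t².
Roots in Z/5Z: h(0) = 0 → root; h(1) = 3; h(2) = 1; h(3) = 3; h(4) = 2.
Linear factors from roots: (t).
Complete factorization: h(t) = (t)^2·(t² - 2t - 1).
Factor degrees with multiplicity: 1 + 1 + 2 = 4.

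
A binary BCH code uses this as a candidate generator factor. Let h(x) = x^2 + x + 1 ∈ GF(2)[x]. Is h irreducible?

Check for roots in GF(2): h(0) = 1; h(1) = 1.
No roots. A degree-2 polynomial over a field with no linear factor is irreducible.

Yes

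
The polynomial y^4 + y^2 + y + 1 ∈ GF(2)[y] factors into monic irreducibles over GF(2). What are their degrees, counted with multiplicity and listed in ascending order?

1, 3

Write f(y) = y^4 + y^2 + y + 1.
Roots in GF(2): f(0) = 1; f(1) = 0 → root.
Linear factors from roots: (y + 1).
Complete factorization: f(y) = (y + 1)·(y^3 + y^2 + 1).
Factor degrees with multiplicity: 1 + 3 = 4.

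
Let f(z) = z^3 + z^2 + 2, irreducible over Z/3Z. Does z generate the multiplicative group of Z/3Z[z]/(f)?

No

|GF(3^3)^×| = 3^3 − 1 = 26. Prime factorization: 26 = 2·13.
f is primitive ⇔ z has order 26 in GF(3)[z]/(f), i.e. z^(26/q) ≠ 1 for each prime q | 26.
z^(13) mod f = 1
z^(2) mod f = z^2.
Since z^(13) = 1, the order of z divides 13 < 26; not primitive.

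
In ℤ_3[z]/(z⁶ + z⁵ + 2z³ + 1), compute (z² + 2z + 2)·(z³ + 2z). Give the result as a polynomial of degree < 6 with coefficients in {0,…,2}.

z^5 + 2z^4 + z^3 + z^2 + z

Multiply in ℤ_3[z]: (z² + 2z + 2)·(z³ + 2z) = z⁵ + 2z⁴ + z³ + z² + z.
Reduced: z⁵ + 2z⁴ + z³ + z² + z.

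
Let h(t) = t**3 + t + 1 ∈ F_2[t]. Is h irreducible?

Yes

Check for roots in F_2: h(0) = 1; h(1) = 1.
No roots. A degree-3 polynomial over a field with no linear factor is irreducible.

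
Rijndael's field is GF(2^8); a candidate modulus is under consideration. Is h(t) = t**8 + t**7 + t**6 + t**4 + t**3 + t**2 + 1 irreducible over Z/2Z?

Yes

Check for roots in Z/2Z: h(0) = 1; h(1) = 1.
No roots, so no linear factors.
Monic irreducibles of degree 2 over GF(2): t**2 + t + 1.
None of them divide h (all give nonzero remainder).
Monic irreducibles of degree 3 over GF(2): t**3 + t + 1, t**3 + t**2 + 1.
None of them divide h (all give nonzero remainder).
Monic irreducibles of degree 4 over GF(2): t**4 + t + 1, t**4 + t**3 + 1, t**4 + t**3 + t**2 + t + 1.
None of them divide h (all give nonzero remainder).
No irreducible factor of degree ≤ 4 exists, so h is irreducible over GF(2).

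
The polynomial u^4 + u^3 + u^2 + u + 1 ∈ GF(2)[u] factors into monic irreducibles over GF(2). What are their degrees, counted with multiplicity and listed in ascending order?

Write g(u) = u^4 + u^3 + u^2 + u + 1.
Roots in GF(2): g(0) = 1; g(1) = 1.
Complete factorization: g(u) = (u^4 + u^3 + u^2 + u + 1).
Factor degrees with multiplicity: 4 = 4.

4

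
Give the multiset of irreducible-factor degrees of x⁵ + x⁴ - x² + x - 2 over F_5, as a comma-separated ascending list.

Write h(x) = x⁵ + x⁴ - x² + x - 2.
Roots in F_5: h(0) = 3; h(1) = 0 → root; h(2) = 4; h(3) = 1; h(4) = 1.
Linear factors from roots: (x - 1).
Complete factorization: h(x) = (x - 1)·(x² - 2)·(x² + 2x - 1).
Factor degrees with multiplicity: 1 + 2 + 2 = 5.

1, 2, 2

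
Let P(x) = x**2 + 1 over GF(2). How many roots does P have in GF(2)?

Evaluate at each of the 2 elements of GF(2):
P(0) = 1; P(1) = 0 → root.
Roots: {1}.

1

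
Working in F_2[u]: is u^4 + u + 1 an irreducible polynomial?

Yes

Write f(u) = u^4 + u + 1.
Check for roots in F_2: f(0) = 1; f(1) = 1.
No roots, so no linear factors.
Monic irreducibles of degree 2 over GF(2): u^2 + u + 1.
None of them divide f (all give nonzero remainder).
No irreducible factor of degree ≤ 2 exists, so f is irreducible over GF(2).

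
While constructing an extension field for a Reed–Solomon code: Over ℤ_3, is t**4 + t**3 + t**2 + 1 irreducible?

Yes

Write m(t) = t**4 + t**3 + t**2 + 1.
Check for roots in ℤ_3: m(0) = 1; m(1) = 1; m(2) = 2.
No roots, so no linear factors.
Monic irreducibles of degree 2 over GF(3): t**2 + 1, t**2 + t - 1, t**2 - t - 1.
None of them divide m (all give nonzero remainder).
No irreducible factor of degree ≤ 2 exists, so m is irreducible over GF(3).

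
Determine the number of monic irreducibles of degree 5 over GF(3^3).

2869776

x^(27^5) − x is the product of all monic irreducibles of degree dividing 5; Möbius inversion gives N = (1/5) Σ μ(5/d)·27^d.
Divisors of 5: 1, 5; μ(5/d) for each: -1, 1.
Σ = − 27^1 + 27^5 = 14348880.
N = 14348880/5 = 2869776.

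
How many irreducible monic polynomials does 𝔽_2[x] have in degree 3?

By the necklace-counting formula, N_2(3) = (1/3) Σ_{d|3} μ(3/d)·2^d.
Divisors of 3: 1, 3; μ(3/d) for each: -1, 1.
Σ = − 2^1 + 2^3 = 6.
N = 6/3 = 2.

2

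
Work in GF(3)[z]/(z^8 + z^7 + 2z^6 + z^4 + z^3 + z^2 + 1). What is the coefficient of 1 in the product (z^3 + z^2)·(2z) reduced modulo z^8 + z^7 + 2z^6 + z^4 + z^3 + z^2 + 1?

0

Multiply in GF(3)[z]: (z^3 + z^2)·(2z) = 2z^4 + 2z^3.
Reduced: 2z^4 + 2z^3.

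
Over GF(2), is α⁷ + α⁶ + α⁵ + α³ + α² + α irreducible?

No

Write h(α) = α⁷ + α⁶ + α⁵ + α³ + α² + α.
Check for roots in GF(2): h(0) = 0 → root; h(1) = 0 → root.
h(0) = 0, so (α) divides h(α); h is reducible.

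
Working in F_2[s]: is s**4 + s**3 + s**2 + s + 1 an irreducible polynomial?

Write h(s) = s**4 + s**3 + s**2 + s + 1.
Check for roots in F_2: h(0) = 1; h(1) = 1.
No roots, so no linear factors.
Monic irreducibles of degree 2 over GF(2): s**2 + s + 1.
None of them divide h (all give nonzero remainder).
No irreducible factor of degree ≤ 2 exists, so h is irreducible over GF(2).

Yes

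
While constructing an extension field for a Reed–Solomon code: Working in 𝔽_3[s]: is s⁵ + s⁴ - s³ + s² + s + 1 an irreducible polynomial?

Yes

Write f(s) = s⁵ + s⁴ - s³ + s² + s + 1.
Check for roots in 𝔽_3: f(0) = 1; f(1) = 1; f(2) = 2.
No roots, so no linear factors.
Monic irreducibles of degree 2 over GF(3): s² + 1, s² + s - 1, s² - s - 1.
None of them divide f (all give nonzero remainder).
No irreducible factor of degree ≤ 2 exists, so f is irreducible over GF(3).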